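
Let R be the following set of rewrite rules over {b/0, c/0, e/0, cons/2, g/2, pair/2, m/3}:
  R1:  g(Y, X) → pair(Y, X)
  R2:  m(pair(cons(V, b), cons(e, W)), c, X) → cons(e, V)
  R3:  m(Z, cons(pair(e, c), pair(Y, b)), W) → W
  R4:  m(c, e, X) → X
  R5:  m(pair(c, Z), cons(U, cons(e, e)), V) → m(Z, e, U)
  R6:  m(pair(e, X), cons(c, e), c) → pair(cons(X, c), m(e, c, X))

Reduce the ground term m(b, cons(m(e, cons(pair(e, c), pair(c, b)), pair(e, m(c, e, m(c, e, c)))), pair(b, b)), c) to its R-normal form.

1. m(b, cons(m(e, cons(pair(e, c), pair(c, b)), pair(e, m(c, e, m(c, e, c)))), pair(b, b)), c)  →  m(b, cons(pair(e, m(c, e, m(c, e, c))), pair(b, b)), c)   [R3 at 2.1]
2. m(b, cons(pair(e, m(c, e, m(c, e, c))), pair(b, b)), c)  →  m(b, cons(pair(e, m(c, e, c)), pair(b, b)), c)   [R4 at 2.1.2]
3. m(b, cons(pair(e, m(c, e, c)), pair(b, b)), c)  →  m(b, cons(pair(e, c), pair(b, b)), c)   [R4 at 2.1.2]
4. m(b, cons(pair(e, c), pair(b, b)), c)  →  c   [R3 at ε]

c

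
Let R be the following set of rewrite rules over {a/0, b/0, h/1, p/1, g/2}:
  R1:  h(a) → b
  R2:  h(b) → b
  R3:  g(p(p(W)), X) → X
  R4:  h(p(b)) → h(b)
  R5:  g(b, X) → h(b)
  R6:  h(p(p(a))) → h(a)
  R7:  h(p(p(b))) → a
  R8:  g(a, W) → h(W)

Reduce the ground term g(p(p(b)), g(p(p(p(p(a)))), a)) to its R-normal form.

1. g(p(p(b)), g(p(p(p(p(a)))), a))  →  g(p(p(p(p(a)))), a)   [R3 at ε]
2. g(p(p(p(p(a)))), a)  →  a   [R3 at ε]

a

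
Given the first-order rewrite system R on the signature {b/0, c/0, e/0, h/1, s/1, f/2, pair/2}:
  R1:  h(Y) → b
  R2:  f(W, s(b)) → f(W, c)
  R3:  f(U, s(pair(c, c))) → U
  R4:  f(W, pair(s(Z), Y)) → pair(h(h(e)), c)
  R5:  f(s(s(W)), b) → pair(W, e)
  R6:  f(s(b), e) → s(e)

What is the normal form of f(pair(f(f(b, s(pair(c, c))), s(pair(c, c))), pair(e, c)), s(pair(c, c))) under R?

pair(b, pair(e, c))

1. f(pair(f(f(b, s(pair(c, c))), s(pair(c, c))), pair(e, c)), s(pair(c, c)))  →  pair(f(f(b, s(pair(c, c))), s(pair(c, c))), pair(e, c))   [R3 at ε]
2. pair(f(f(b, s(pair(c, c))), s(pair(c, c))), pair(e, c))  →  pair(f(b, s(pair(c, c))), pair(e, c))   [R3 at 1]
3. pair(f(b, s(pair(c, c))), pair(e, c))  →  pair(b, pair(e, c))   [R3 at 1]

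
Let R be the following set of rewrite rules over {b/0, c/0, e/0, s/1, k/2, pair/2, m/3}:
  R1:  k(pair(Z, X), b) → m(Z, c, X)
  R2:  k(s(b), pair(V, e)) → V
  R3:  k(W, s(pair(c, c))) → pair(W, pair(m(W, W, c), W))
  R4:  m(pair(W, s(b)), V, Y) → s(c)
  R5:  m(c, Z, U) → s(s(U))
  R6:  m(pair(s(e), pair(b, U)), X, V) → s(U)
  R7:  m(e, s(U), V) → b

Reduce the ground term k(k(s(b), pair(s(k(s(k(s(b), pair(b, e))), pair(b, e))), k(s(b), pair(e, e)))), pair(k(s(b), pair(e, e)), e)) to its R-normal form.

1. k(k(s(b), pair(s(k(s(k(s(b), pair(b, e))), pair(b, e))), k(s(b), pair(e, e)))), pair(k(s(b), pair(e, e)), e))  →  k(k(s(b), pair(s(k(s(b), pair(b, e))), k(s(b), pair(e, e)))), pair(k(s(b), pair(e, e)), e))   [R2 at 1.2.1.1.1.1]
2. k(k(s(b), pair(s(k(s(b), pair(b, e))), k(s(b), pair(e, e)))), pair(k(s(b), pair(e, e)), e))  →  k(k(s(b), pair(s(b), k(s(b), pair(e, e)))), pair(k(s(b), pair(e, e)), e))   [R2 at 1.2.1.1]
3. k(k(s(b), pair(s(b), k(s(b), pair(e, e)))), pair(k(s(b), pair(e, e)), e))  →  k(k(s(b), pair(s(b), e)), pair(k(s(b), pair(e, e)), e))   [R2 at 1.2.2]
4. k(k(s(b), pair(s(b), e)), pair(k(s(b), pair(e, e)), e))  →  k(s(b), pair(k(s(b), pair(e, e)), e))   [R2 at 1]
5. k(s(b), pair(k(s(b), pair(e, e)), e))  →  k(s(b), pair(e, e))   [R2 at ε]
6. k(s(b), pair(e, e))  →  e   [R2 at ε]

e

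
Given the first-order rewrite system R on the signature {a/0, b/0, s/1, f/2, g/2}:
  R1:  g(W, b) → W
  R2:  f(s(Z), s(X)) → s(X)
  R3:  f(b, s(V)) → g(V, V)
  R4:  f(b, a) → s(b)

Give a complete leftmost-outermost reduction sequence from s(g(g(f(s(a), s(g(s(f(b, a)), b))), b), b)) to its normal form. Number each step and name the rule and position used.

1. s(g(g(f(s(a), s(g(s(f(b, a)), b))), b), b))  →  s(g(f(s(a), s(g(s(f(b, a)), b))), b))   [R1 at 1]
2. s(g(f(s(a), s(g(s(f(b, a)), b))), b))  →  s(f(s(a), s(g(s(f(b, a)), b))))   [R1 at 1]
3. s(f(s(a), s(g(s(f(b, a)), b))))  →  s(s(g(s(f(b, a)), b)))   [R2 at 1]
4. s(s(g(s(f(b, a)), b)))  →  s(s(s(f(b, a))))   [R1 at 1.1]
5. s(s(s(f(b, a))))  →  s(s(s(s(b))))   [R4 at 1.1.1]

s(s(s(s(b))))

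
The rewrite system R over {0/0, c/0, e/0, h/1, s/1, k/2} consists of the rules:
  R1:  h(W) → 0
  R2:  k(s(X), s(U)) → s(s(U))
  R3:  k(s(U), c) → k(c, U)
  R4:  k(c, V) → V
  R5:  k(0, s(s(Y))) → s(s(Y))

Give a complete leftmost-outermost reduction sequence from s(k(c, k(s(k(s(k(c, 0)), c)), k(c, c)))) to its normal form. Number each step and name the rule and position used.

s(0)

1. s(k(c, k(s(k(s(k(c, 0)), c)), k(c, c))))  →  s(k(s(k(s(k(c, 0)), c)), k(c, c)))   [R4 at 1]
2. s(k(s(k(s(k(c, 0)), c)), k(c, c)))  →  s(k(s(k(c, k(c, 0))), k(c, c)))   [R3 at 1.1.1]
3. s(k(s(k(c, k(c, 0))), k(c, c)))  →  s(k(s(k(c, 0)), k(c, c)))   [R4 at 1.1.1]
4. s(k(s(k(c, 0)), k(c, c)))  →  s(k(s(0), k(c, c)))   [R4 at 1.1.1]
5. s(k(s(0), k(c, c)))  →  s(k(s(0), c))   [R4 at 1.2]
6. s(k(s(0), c))  →  s(k(c, 0))   [R3 at 1]
7. s(k(c, 0))  →  s(0)   [R4 at 1]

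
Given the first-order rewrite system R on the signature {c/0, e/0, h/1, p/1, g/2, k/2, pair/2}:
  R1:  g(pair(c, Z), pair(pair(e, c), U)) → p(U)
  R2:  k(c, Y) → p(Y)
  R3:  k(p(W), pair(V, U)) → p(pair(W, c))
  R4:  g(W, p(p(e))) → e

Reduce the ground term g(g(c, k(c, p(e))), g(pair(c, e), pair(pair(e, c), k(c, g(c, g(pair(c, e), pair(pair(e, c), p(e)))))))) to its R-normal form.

e

1. g(g(c, k(c, p(e))), g(pair(c, e), pair(pair(e, c), k(c, g(c, g(pair(c, e), pair(pair(e, c), p(e))))))))  →  g(g(c, p(p(e))), g(pair(c, e), pair(pair(e, c), k(c, g(c, g(pair(c, e), pair(pair(e, c), p(e))))))))   [R2 at 1.2]
2. g(g(c, p(p(e))), g(pair(c, e), pair(pair(e, c), k(c, g(c, g(pair(c, e), pair(pair(e, c), p(e))))))))  →  g(e, g(pair(c, e), pair(pair(e, c), k(c, g(c, g(pair(c, e), pair(pair(e, c), p(e))))))))   [R4 at 1]
3. g(e, g(pair(c, e), pair(pair(e, c), k(c, g(c, g(pair(c, e), pair(pair(e, c), p(e))))))))  →  g(e, p(k(c, g(c, g(pair(c, e), pair(pair(e, c), p(e)))))))   [R1 at 2]
4. g(e, p(k(c, g(c, g(pair(c, e), pair(pair(e, c), p(e)))))))  →  g(e, p(p(g(c, g(pair(c, e), pair(pair(e, c), p(e)))))))   [R2 at 2.1]
5. g(e, p(p(g(c, g(pair(c, e), pair(pair(e, c), p(e)))))))  →  g(e, p(p(g(c, p(p(e))))))   [R1 at 2.1.1.2]
6. g(e, p(p(g(c, p(p(e))))))  →  g(e, p(p(e)))   [R4 at 2.1.1]
7. g(e, p(p(e)))  →  e   [R4 at ε]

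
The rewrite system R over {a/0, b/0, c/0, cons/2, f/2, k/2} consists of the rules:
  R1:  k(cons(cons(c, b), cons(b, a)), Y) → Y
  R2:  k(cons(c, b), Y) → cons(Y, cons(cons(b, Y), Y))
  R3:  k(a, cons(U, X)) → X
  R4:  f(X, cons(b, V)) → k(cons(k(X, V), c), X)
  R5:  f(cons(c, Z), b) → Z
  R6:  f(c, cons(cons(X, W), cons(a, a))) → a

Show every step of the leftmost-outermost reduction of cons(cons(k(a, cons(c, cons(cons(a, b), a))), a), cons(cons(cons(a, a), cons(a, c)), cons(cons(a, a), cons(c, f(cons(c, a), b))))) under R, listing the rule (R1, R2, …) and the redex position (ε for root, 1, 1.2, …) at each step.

1. cons(cons(k(a, cons(c, cons(cons(a, b), a))), a), cons(cons(cons(a, a), cons(a, c)), cons(cons(a, a), cons(c, f(cons(c, a), b)))))  →  cons(cons(cons(cons(a, b), a), a), cons(cons(cons(a, a), cons(a, c)), cons(cons(a, a), cons(c, f(cons(c, a), b)))))   [R3 at 1.1]
2. cons(cons(cons(cons(a, b), a), a), cons(cons(cons(a, a), cons(a, c)), cons(cons(a, a), cons(c, f(cons(c, a), b)))))  →  cons(cons(cons(cons(a, b), a), a), cons(cons(cons(a, a), cons(a, c)), cons(cons(a, a), cons(c, a))))   [R5 at 2.2.2.2]

cons(cons(cons(cons(a, b), a), a), cons(cons(cons(a, a), cons(a, c)), cons(cons(a, a), cons(c, a))))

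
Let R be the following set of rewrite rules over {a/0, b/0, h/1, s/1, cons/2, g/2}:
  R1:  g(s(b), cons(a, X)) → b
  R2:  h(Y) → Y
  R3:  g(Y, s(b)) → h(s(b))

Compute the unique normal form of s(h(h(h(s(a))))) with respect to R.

1. s(h(h(h(s(a)))))  →  s(h(h(s(a))))   [R2 at 1]
2. s(h(h(s(a))))  →  s(h(s(a)))   [R2 at 1]
3. s(h(s(a)))  →  s(s(a))   [R2 at 1]

s(s(a))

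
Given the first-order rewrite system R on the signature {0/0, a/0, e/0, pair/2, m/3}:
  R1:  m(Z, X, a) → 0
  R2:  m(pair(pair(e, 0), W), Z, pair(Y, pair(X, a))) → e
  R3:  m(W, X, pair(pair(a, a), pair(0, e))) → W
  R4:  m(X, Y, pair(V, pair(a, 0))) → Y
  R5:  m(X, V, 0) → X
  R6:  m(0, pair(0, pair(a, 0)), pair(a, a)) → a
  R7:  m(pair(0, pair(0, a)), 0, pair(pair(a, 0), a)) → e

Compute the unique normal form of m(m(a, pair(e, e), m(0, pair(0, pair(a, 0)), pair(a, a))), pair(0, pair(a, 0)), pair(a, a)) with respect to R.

a

1. m(m(a, pair(e, e), m(0, pair(0, pair(a, 0)), pair(a, a))), pair(0, pair(a, 0)), pair(a, a))  →  m(m(a, pair(e, e), a), pair(0, pair(a, 0)), pair(a, a))   [R6 at 1.3]
2. m(m(a, pair(e, e), a), pair(0, pair(a, 0)), pair(a, a))  →  m(0, pair(0, pair(a, 0)), pair(a, a))   [R1 at 1]
3. m(0, pair(0, pair(a, 0)), pair(a, a))  →  a   [R6 at ε]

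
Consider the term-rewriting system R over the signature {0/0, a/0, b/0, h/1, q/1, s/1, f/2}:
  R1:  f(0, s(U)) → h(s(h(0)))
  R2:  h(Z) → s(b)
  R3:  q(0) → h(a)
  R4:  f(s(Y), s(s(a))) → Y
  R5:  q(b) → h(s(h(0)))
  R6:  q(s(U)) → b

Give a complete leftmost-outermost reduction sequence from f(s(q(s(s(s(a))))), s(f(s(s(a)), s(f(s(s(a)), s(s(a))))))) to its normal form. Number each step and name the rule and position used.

b

1. f(s(q(s(s(s(a))))), s(f(s(s(a)), s(f(s(s(a)), s(s(a)))))))  →  f(s(b), s(f(s(s(a)), s(f(s(s(a)), s(s(a)))))))   [R6 at 1.1]
2. f(s(b), s(f(s(s(a)), s(f(s(s(a)), s(s(a)))))))  →  f(s(b), s(f(s(s(a)), s(s(a)))))   [R4 at 2.1.2.1]
3. f(s(b), s(f(s(s(a)), s(s(a)))))  →  f(s(b), s(s(a)))   [R4 at 2.1]
4. f(s(b), s(s(a)))  →  b   [R4 at ε]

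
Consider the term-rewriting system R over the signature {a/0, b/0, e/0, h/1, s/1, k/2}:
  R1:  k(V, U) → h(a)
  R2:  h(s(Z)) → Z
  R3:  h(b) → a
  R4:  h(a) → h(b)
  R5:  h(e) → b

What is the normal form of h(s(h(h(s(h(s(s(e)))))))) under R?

1. h(s(h(h(s(h(s(s(e))))))))  →  h(h(s(h(s(s(e))))))   [R2 at ε]
2. h(h(s(h(s(s(e))))))  →  h(h(s(s(e))))   [R2 at 1]
3. h(h(s(s(e))))  →  h(s(e))   [R2 at 1]
4. h(s(e))  →  e   [R2 at ε]

e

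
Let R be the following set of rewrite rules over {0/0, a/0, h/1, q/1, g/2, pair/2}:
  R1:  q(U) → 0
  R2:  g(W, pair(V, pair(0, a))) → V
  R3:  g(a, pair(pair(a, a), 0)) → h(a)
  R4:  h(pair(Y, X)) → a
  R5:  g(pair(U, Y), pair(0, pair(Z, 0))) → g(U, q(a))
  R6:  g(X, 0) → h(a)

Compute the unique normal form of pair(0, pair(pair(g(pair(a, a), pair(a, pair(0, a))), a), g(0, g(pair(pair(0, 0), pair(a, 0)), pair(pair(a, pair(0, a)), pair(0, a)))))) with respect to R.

pair(0, pair(pair(a, a), a))

1. pair(0, pair(pair(g(pair(a, a), pair(a, pair(0, a))), a), g(0, g(pair(pair(0, 0), pair(a, 0)), pair(pair(a, pair(0, a)), pair(0, a))))))  →  pair(0, pair(pair(a, a), g(0, g(pair(pair(0, 0), pair(a, 0)), pair(pair(a, pair(0, a)), pair(0, a))))))   [R2 at 2.1.1]
2. pair(0, pair(pair(a, a), g(0, g(pair(pair(0, 0), pair(a, 0)), pair(pair(a, pair(0, a)), pair(0, a))))))  →  pair(0, pair(pair(a, a), g(0, pair(a, pair(0, a)))))   [R2 at 2.2.2]
3. pair(0, pair(pair(a, a), g(0, pair(a, pair(0, a)))))  →  pair(0, pair(pair(a, a), a))   [R2 at 2.2]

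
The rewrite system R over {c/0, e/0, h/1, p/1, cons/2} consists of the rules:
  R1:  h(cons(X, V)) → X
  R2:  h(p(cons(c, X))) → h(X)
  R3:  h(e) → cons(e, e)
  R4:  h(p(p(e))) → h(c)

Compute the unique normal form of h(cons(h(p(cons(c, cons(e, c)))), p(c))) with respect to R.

1. h(cons(h(p(cons(c, cons(e, c)))), p(c)))  →  h(p(cons(c, cons(e, c))))   [R1 at ε]
2. h(p(cons(c, cons(e, c))))  →  h(cons(e, c))   [R2 at ε]
3. h(cons(e, c))  →  e   [R1 at ε]

e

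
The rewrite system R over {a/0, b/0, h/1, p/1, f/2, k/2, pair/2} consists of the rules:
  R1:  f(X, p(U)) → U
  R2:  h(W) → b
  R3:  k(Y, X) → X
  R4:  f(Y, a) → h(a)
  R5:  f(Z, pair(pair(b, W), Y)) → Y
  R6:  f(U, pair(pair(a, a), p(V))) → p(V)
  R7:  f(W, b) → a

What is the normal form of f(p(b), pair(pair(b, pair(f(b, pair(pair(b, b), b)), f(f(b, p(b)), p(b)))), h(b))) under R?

1. f(p(b), pair(pair(b, pair(f(b, pair(pair(b, b), b)), f(f(b, p(b)), p(b)))), h(b)))  →  h(b)   [R5 at ε]
2. h(b)  →  b   [R2 at ε]

b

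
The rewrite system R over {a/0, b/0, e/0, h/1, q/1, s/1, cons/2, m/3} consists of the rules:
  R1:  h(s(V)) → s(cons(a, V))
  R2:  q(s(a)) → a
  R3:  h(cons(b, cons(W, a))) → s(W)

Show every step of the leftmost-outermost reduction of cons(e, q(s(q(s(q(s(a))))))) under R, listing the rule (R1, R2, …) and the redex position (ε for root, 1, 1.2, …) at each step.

cons(e, a)

1. cons(e, q(s(q(s(q(s(a)))))))  →  cons(e, q(s(q(s(a)))))   [R2 at 2.1.1.1.1]
2. cons(e, q(s(q(s(a)))))  →  cons(e, q(s(a)))   [R2 at 2.1.1]
3. cons(e, q(s(a)))  →  cons(e, a)   [R2 at 2]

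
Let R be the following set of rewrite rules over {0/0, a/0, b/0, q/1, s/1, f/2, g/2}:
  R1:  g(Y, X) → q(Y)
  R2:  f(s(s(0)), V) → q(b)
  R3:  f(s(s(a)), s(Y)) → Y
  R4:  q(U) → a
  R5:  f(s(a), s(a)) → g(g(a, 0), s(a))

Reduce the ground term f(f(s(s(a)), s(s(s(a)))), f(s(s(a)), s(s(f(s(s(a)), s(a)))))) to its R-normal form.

1. f(f(s(s(a)), s(s(s(a)))), f(s(s(a)), s(s(f(s(s(a)), s(a))))))  →  f(s(s(a)), f(s(s(a)), s(s(f(s(s(a)), s(a))))))   [R3 at 1]
2. f(s(s(a)), f(s(s(a)), s(s(f(s(s(a)), s(a))))))  →  f(s(s(a)), s(f(s(s(a)), s(a))))   [R3 at 2]
3. f(s(s(a)), s(f(s(s(a)), s(a))))  →  f(s(s(a)), s(a))   [R3 at ε]
4. f(s(s(a)), s(a))  →  a   [R3 at ε]

a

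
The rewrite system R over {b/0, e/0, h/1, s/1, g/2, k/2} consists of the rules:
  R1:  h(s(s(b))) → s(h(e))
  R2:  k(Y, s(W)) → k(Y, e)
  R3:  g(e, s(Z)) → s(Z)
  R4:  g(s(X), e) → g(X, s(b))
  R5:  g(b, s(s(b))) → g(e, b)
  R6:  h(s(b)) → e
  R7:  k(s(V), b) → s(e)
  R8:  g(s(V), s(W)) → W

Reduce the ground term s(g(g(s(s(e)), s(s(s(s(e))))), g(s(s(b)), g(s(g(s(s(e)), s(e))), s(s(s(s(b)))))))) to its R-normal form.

s(s(b))

1. s(g(g(s(s(e)), s(s(s(s(e))))), g(s(s(b)), g(s(g(s(s(e)), s(e))), s(s(s(s(b))))))))  →  s(g(s(s(s(e))), g(s(s(b)), g(s(g(s(s(e)), s(e))), s(s(s(s(b))))))))   [R8 at 1.1]
2. s(g(s(s(s(e))), g(s(s(b)), g(s(g(s(s(e)), s(e))), s(s(s(s(b))))))))  →  s(g(s(s(s(e))), g(s(s(b)), s(s(s(b))))))   [R8 at 1.2.2]
3. s(g(s(s(s(e))), g(s(s(b)), s(s(s(b))))))  →  s(g(s(s(s(e))), s(s(b))))   [R8 at 1.2]
4. s(g(s(s(s(e))), s(s(b))))  →  s(s(b))   [R8 at 1]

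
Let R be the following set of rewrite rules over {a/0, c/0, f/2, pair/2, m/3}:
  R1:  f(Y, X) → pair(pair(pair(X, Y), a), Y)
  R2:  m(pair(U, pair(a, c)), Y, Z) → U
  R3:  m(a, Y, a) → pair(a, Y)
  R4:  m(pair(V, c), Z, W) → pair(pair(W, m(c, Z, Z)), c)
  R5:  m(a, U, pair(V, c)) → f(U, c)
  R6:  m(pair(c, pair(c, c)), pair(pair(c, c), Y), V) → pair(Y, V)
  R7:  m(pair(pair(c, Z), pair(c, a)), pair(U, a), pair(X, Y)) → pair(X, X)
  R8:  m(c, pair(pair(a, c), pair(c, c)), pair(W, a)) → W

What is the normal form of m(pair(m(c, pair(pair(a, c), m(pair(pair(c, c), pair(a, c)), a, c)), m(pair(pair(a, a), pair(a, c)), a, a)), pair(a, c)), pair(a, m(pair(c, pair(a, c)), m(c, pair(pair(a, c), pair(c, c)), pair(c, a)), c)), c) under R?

1. m(pair(m(c, pair(pair(a, c), m(pair(pair(c, c), pair(a, c)), a, c)), m(pair(pair(a, a), pair(a, c)), a, a)), pair(a, c)), pair(a, m(pair(c, pair(a, c)), m(c, pair(pair(a, c), pair(c, c)), pair(c, a)), c)), c)  →  m(c, pair(pair(a, c), m(pair(pair(c, c), pair(a, c)), a, c)), m(pair(pair(a, a), pair(a, c)), a, a))   [R2 at ε]
2. m(c, pair(pair(a, c), m(pair(pair(c, c), pair(a, c)), a, c)), m(pair(pair(a, a), pair(a, c)), a, a))  →  m(c, pair(pair(a, c), pair(c, c)), m(pair(pair(a, a), pair(a, c)), a, a))   [R2 at 2.2]
3. m(c, pair(pair(a, c), pair(c, c)), m(pair(pair(a, a), pair(a, c)), a, a))  →  m(c, pair(pair(a, c), pair(c, c)), pair(a, a))   [R2 at 3]
4. m(c, pair(pair(a, c), pair(c, c)), pair(a, a))  →  a   [R8 at ε]

a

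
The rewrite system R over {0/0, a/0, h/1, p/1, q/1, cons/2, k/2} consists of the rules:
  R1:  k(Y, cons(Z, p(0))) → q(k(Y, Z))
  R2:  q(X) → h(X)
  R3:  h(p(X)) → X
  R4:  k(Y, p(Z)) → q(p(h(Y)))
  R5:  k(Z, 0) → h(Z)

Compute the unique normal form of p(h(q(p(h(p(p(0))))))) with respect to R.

p(0)

1. p(h(q(p(h(p(p(0)))))))  →  p(h(h(p(h(p(p(0)))))))   [R2 at 1.1]
2. p(h(h(p(h(p(p(0)))))))  →  p(h(h(p(p(0)))))   [R3 at 1.1]
3. p(h(h(p(p(0)))))  →  p(h(p(0)))   [R3 at 1.1]
4. p(h(p(0)))  →  p(0)   [R3 at 1]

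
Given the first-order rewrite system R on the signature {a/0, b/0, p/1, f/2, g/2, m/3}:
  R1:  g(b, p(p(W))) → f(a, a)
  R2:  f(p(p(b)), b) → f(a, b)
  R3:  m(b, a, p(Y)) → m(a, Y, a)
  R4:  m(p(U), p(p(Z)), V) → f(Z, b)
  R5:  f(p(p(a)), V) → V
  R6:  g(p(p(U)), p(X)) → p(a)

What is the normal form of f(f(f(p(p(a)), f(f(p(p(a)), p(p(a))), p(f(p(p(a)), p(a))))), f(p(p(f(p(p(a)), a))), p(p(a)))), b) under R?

1. f(f(f(p(p(a)), f(f(p(p(a)), p(p(a))), p(f(p(p(a)), p(a))))), f(p(p(f(p(p(a)), a))), p(p(a)))), b)  →  f(f(f(f(p(p(a)), p(p(a))), p(f(p(p(a)), p(a)))), f(p(p(f(p(p(a)), a))), p(p(a)))), b)   [R5 at 1.1]
2. f(f(f(f(p(p(a)), p(p(a))), p(f(p(p(a)), p(a)))), f(p(p(f(p(p(a)), a))), p(p(a)))), b)  →  f(f(f(p(p(a)), p(f(p(p(a)), p(a)))), f(p(p(f(p(p(a)), a))), p(p(a)))), b)   [R5 at 1.1.1]
3. f(f(f(p(p(a)), p(f(p(p(a)), p(a)))), f(p(p(f(p(p(a)), a))), p(p(a)))), b)  →  f(f(p(f(p(p(a)), p(a))), f(p(p(f(p(p(a)), a))), p(p(a)))), b)   [R5 at 1.1]
4. f(f(p(f(p(p(a)), p(a))), f(p(p(f(p(p(a)), a))), p(p(a)))), b)  →  f(f(p(p(a)), f(p(p(f(p(p(a)), a))), p(p(a)))), b)   [R5 at 1.1.1]
5. f(f(p(p(a)), f(p(p(f(p(p(a)), a))), p(p(a)))), b)  →  f(f(p(p(f(p(p(a)), a))), p(p(a))), b)   [R5 at 1]
6. f(f(p(p(f(p(p(a)), a))), p(p(a))), b)  →  f(f(p(p(a)), p(p(a))), b)   [R5 at 1.1.1.1]
7. f(f(p(p(a)), p(p(a))), b)  →  f(p(p(a)), b)   [R5 at 1]
8. f(p(p(a)), b)  →  b   [R5 at ε]

b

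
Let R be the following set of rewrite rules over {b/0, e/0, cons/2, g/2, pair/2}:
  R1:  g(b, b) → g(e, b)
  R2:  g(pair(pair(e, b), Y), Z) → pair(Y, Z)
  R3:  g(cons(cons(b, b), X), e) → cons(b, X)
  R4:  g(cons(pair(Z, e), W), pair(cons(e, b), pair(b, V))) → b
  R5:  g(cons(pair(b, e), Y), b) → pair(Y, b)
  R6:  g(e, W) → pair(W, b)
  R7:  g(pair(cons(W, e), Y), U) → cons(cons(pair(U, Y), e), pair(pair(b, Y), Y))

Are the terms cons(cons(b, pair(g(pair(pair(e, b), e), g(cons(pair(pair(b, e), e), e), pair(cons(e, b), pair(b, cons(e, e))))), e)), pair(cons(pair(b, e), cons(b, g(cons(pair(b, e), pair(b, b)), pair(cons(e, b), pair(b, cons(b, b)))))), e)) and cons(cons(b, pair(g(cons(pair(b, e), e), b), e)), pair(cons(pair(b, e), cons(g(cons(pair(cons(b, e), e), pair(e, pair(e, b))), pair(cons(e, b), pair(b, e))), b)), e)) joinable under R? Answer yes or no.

Reduce t₁ = cons(cons(b, pair(g(pair(pair(e, b), e), g(cons(pair(pair(b, e), e), e), pair(cons(e, b), pair(b, cons(e, e))))), e)), pair(cons(pair(b, e), cons(b, g(cons(pair(b, e), pair(b, b)), pair(cons(e, b), pair(b, cons(b, b)))))), e)):
1. cons(cons(b, pair(g(pair(pair(e, b), e), g(cons(pair(pair(b, e), e), e), pair(cons(e, b), pair(b, cons(e, e))))), e)), pair(cons(pair(b, e), cons(b, g(cons(pair(b, e), pair(b, b)), pair(cons(e, b), pair(b, cons(b, b)))))), e))  →  cons(cons(b, pair(pair(e, g(cons(pair(pair(b, e), e), e), pair(cons(e, b), pair(b, cons(e, e))))), e)), pair(cons(pair(b, e), cons(b, g(cons(pair(b, e), pair(b, b)), pair(cons(e, b), pair(b, cons(b, b)))))), e))   [R2 at 1.2.1]
2. cons(cons(b, pair(pair(e, g(cons(pair(pair(b, e), e), e), pair(cons(e, b), pair(b, cons(e, e))))), e)), pair(cons(pair(b, e), cons(b, g(cons(pair(b, e), pair(b, b)), pair(cons(e, b), pair(b, cons(b, b)))))), e))  →  cons(cons(b, pair(pair(e, b), e)), pair(cons(pair(b, e), cons(b, g(cons(pair(b, e), pair(b, b)), pair(cons(e, b), pair(b, cons(b, b)))))), e))   [R4 at 1.2.1.2]
3. cons(cons(b, pair(pair(e, b), e)), pair(cons(pair(b, e), cons(b, g(cons(pair(b, e), pair(b, b)), pair(cons(e, b), pair(b, cons(b, b)))))), e))  →  cons(cons(b, pair(pair(e, b), e)), pair(cons(pair(b, e), cons(b, b)), e))   [R4 at 2.1.2.2]

Reduce t₂ = cons(cons(b, pair(g(cons(pair(b, e), e), b), e)), pair(cons(pair(b, e), cons(g(cons(pair(cons(b, e), e), pair(e, pair(e, b))), pair(cons(e, b), pair(b, e))), b)), e)):
1. cons(cons(b, pair(g(cons(pair(b, e), e), b), e)), pair(cons(pair(b, e), cons(g(cons(pair(cons(b, e), e), pair(e, pair(e, b))), pair(cons(e, b), pair(b, e))), b)), e))  →  cons(cons(b, pair(pair(e, b), e)), pair(cons(pair(b, e), cons(g(cons(pair(cons(b, e), e), pair(e, pair(e, b))), pair(cons(e, b), pair(b, e))), b)), e))   [R5 at 1.2.1]
2. cons(cons(b, pair(pair(e, b), e)), pair(cons(pair(b, e), cons(g(cons(pair(cons(b, e), e), pair(e, pair(e, b))), pair(cons(e, b), pair(b, e))), b)), e))  →  cons(cons(b, pair(pair(e, b), e)), pair(cons(pair(b, e), cons(b, b)), e))   [R4 at 2.1.2.1]

yes — NF(t₁) = cons(cons(b, pair(pair(e, b), e)), pair(cons(pair(b, e), cons(b, b)), e)), NF(t₂) = cons(cons(b, pair(pair(e, b), e)), pair(cons(pair(b, e), cons(b, b)), e))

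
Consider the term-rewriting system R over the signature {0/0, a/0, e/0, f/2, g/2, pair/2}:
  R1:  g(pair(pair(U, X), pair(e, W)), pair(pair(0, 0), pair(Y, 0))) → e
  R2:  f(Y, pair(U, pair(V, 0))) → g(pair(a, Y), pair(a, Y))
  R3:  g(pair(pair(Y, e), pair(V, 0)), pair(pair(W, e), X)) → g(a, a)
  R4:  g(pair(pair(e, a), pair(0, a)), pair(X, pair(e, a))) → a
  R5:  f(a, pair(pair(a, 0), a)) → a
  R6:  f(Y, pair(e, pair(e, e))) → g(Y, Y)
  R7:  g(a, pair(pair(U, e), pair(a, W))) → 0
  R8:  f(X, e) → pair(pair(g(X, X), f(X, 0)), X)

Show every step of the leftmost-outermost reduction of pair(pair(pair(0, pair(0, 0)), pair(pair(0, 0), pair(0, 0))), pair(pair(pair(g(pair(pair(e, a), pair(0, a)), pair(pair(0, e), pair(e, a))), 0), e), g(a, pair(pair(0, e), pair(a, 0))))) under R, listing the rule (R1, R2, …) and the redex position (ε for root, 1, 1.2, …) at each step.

1. pair(pair(pair(0, pair(0, 0)), pair(pair(0, 0), pair(0, 0))), pair(pair(pair(g(pair(pair(e, a), pair(0, a)), pair(pair(0, e), pair(e, a))), 0), e), g(a, pair(pair(0, e), pair(a, 0)))))  →  pair(pair(pair(0, pair(0, 0)), pair(pair(0, 0), pair(0, 0))), pair(pair(pair(a, 0), e), g(a, pair(pair(0, e), pair(a, 0)))))   [R4 at 2.1.1.1]
2. pair(pair(pair(0, pair(0, 0)), pair(pair(0, 0), pair(0, 0))), pair(pair(pair(a, 0), e), g(a, pair(pair(0, e), pair(a, 0)))))  →  pair(pair(pair(0, pair(0, 0)), pair(pair(0, 0), pair(0, 0))), pair(pair(pair(a, 0), e), 0))   [R7 at 2.2]

pair(pair(pair(0, pair(0, 0)), pair(pair(0, 0), pair(0, 0))), pair(pair(pair(a, 0), e), 0))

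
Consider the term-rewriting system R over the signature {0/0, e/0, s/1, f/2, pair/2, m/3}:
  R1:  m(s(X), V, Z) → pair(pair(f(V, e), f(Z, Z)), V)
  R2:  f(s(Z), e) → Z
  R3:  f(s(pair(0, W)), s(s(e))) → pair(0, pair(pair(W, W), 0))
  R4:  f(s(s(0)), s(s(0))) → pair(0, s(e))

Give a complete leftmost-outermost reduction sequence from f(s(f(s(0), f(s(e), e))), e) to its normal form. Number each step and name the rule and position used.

0

1. f(s(f(s(0), f(s(e), e))), e)  →  f(s(0), f(s(e), e))   [R2 at ε]
2. f(s(0), f(s(e), e))  →  f(s(0), e)   [R2 at 2]
3. f(s(0), e)  →  0   [R2 at ε]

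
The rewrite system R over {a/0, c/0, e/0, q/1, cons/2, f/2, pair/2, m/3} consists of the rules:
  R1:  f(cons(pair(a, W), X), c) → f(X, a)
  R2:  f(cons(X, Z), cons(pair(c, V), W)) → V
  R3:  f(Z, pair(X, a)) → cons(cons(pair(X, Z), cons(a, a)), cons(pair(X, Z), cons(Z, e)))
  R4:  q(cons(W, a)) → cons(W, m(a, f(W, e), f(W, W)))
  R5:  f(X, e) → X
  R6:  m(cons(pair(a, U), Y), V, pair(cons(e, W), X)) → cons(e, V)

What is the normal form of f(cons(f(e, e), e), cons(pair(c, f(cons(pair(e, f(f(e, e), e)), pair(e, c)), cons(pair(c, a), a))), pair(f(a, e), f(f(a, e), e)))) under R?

a

1. f(cons(f(e, e), e), cons(pair(c, f(cons(pair(e, f(f(e, e), e)), pair(e, c)), cons(pair(c, a), a))), pair(f(a, e), f(f(a, e), e))))  →  f(cons(pair(e, f(f(e, e), e)), pair(e, c)), cons(pair(c, a), a))   [R2 at ε]
2. f(cons(pair(e, f(f(e, e), e)), pair(e, c)), cons(pair(c, a), a))  →  a   [R2 at ε]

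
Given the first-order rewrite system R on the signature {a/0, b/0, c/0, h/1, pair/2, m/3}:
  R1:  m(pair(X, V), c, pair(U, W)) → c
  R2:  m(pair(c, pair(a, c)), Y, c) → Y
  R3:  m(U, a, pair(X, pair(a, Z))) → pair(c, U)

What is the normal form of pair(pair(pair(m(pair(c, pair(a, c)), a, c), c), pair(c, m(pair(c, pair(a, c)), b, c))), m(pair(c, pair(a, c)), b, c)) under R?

1. pair(pair(pair(m(pair(c, pair(a, c)), a, c), c), pair(c, m(pair(c, pair(a, c)), b, c))), m(pair(c, pair(a, c)), b, c))  →  pair(pair(pair(a, c), pair(c, m(pair(c, pair(a, c)), b, c))), m(pair(c, pair(a, c)), b, c))   [R2 at 1.1.1]
2. pair(pair(pair(a, c), pair(c, m(pair(c, pair(a, c)), b, c))), m(pair(c, pair(a, c)), b, c))  →  pair(pair(pair(a, c), pair(c, b)), m(pair(c, pair(a, c)), b, c))   [R2 at 1.2.2]
3. pair(pair(pair(a, c), pair(c, b)), m(pair(c, pair(a, c)), b, c))  →  pair(pair(pair(a, c), pair(c, b)), b)   [R2 at 2]

pair(pair(pair(a, c), pair(c, b)), b)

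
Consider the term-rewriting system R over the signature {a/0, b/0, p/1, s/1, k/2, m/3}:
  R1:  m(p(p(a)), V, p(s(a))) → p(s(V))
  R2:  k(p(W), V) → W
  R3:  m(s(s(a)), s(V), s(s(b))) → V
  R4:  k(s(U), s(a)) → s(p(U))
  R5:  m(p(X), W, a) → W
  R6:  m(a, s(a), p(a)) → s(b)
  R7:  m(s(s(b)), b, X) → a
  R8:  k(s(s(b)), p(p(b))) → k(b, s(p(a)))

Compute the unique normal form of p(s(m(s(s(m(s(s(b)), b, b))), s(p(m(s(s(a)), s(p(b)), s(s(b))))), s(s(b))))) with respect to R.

p(s(p(p(b))))

1. p(s(m(s(s(m(s(s(b)), b, b))), s(p(m(s(s(a)), s(p(b)), s(s(b))))), s(s(b)))))  →  p(s(m(s(s(a)), s(p(m(s(s(a)), s(p(b)), s(s(b))))), s(s(b)))))   [R7 at 1.1.1.1.1]
2. p(s(m(s(s(a)), s(p(m(s(s(a)), s(p(b)), s(s(b))))), s(s(b)))))  →  p(s(p(m(s(s(a)), s(p(b)), s(s(b))))))   [R3 at 1.1]
3. p(s(p(m(s(s(a)), s(p(b)), s(s(b))))))  →  p(s(p(p(b))))   [R3 at 1.1.1]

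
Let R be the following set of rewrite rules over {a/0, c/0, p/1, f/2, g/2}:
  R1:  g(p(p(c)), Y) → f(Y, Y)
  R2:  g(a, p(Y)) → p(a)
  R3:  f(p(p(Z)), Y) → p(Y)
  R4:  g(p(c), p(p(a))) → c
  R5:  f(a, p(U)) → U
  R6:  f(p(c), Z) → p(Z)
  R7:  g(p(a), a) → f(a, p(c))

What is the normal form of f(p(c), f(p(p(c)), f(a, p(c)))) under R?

p(p(c))

1. f(p(c), f(p(p(c)), f(a, p(c))))  →  p(f(p(p(c)), f(a, p(c))))   [R6 at ε]
2. p(f(p(p(c)), f(a, p(c))))  →  p(p(f(a, p(c))))   [R3 at 1]
3. p(p(f(a, p(c))))  →  p(p(c))   [R5 at 1.1]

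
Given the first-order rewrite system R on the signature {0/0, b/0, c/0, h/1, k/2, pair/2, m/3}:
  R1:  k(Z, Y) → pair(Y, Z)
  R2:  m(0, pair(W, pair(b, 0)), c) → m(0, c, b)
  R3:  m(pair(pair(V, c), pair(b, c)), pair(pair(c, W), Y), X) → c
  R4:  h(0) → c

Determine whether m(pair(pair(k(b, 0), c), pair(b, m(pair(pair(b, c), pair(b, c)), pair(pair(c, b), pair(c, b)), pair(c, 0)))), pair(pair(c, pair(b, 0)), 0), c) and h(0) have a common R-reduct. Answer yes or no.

Reduce t₁ = m(pair(pair(k(b, 0), c), pair(b, m(pair(pair(b, c), pair(b, c)), pair(pair(c, b), pair(c, b)), pair(c, 0)))), pair(pair(c, pair(b, 0)), 0), c):
1. m(pair(pair(k(b, 0), c), pair(b, m(pair(pair(b, c), pair(b, c)), pair(pair(c, b), pair(c, b)), pair(c, 0)))), pair(pair(c, pair(b, 0)), 0), c)  →  m(pair(pair(pair(0, b), c), pair(b, m(pair(pair(b, c), pair(b, c)), pair(pair(c, b), pair(c, b)), pair(c, 0)))), pair(pair(c, pair(b, 0)), 0), c)   [R1 at 1.1.1]
2. m(pair(pair(pair(0, b), c), pair(b, m(pair(pair(b, c), pair(b, c)), pair(pair(c, b), pair(c, b)), pair(c, 0)))), pair(pair(c, pair(b, 0)), 0), c)  →  m(pair(pair(pair(0, b), c), pair(b, c)), pair(pair(c, pair(b, 0)), 0), c)   [R3 at 1.2.2]
3. m(pair(pair(pair(0, b), c), pair(b, c)), pair(pair(c, pair(b, 0)), 0), c)  →  c   [R3 at ε]

Reduce t₂ = h(0):
1. h(0)  →  c   [R4 at ε]

yes — NF(t₁) = c, NF(t₂) = c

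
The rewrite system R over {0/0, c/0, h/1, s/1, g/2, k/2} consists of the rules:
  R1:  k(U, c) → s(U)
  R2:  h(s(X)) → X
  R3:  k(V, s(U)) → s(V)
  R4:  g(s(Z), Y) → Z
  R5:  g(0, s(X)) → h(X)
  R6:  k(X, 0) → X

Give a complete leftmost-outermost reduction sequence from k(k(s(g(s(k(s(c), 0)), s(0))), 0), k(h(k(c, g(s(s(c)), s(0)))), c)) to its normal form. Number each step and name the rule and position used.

s(s(s(c)))

1. k(k(s(g(s(k(s(c), 0)), s(0))), 0), k(h(k(c, g(s(s(c)), s(0)))), c))  →  k(s(g(s(k(s(c), 0)), s(0))), k(h(k(c, g(s(s(c)), s(0)))), c))   [R6 at 1]
2. k(s(g(s(k(s(c), 0)), s(0))), k(h(k(c, g(s(s(c)), s(0)))), c))  →  k(s(k(s(c), 0)), k(h(k(c, g(s(s(c)), s(0)))), c))   [R4 at 1.1]
3. k(s(k(s(c), 0)), k(h(k(c, g(s(s(c)), s(0)))), c))  →  k(s(s(c)), k(h(k(c, g(s(s(c)), s(0)))), c))   [R6 at 1.1]
4. k(s(s(c)), k(h(k(c, g(s(s(c)), s(0)))), c))  →  k(s(s(c)), s(h(k(c, g(s(s(c)), s(0))))))   [R1 at 2]
5. k(s(s(c)), s(h(k(c, g(s(s(c)), s(0))))))  →  s(s(s(c)))   [R3 at ε]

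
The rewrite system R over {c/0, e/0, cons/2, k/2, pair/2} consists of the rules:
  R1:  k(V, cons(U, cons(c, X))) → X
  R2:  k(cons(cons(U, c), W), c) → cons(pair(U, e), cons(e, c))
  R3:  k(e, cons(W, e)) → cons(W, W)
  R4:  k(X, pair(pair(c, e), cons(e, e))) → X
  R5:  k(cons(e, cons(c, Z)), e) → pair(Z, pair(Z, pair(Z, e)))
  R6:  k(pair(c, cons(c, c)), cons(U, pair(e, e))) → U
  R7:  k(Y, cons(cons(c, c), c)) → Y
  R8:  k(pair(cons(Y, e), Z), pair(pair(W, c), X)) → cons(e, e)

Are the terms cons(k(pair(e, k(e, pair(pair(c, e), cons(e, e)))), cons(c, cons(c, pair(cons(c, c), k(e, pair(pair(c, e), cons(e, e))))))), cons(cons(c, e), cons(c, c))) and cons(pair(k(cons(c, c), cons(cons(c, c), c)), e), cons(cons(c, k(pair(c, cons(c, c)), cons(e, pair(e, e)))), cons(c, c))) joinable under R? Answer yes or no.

Reduce t₁ = cons(k(pair(e, k(e, pair(pair(c, e), cons(e, e)))), cons(c, cons(c, pair(cons(c, c), k(e, pair(pair(c, e), cons(e, e))))))), cons(cons(c, e), cons(c, c))):
1. cons(k(pair(e, k(e, pair(pair(c, e), cons(e, e)))), cons(c, cons(c, pair(cons(c, c), k(e, pair(pair(c, e), cons(e, e))))))), cons(cons(c, e), cons(c, c)))  →  cons(pair(cons(c, c), k(e, pair(pair(c, e), cons(e, e)))), cons(cons(c, e), cons(c, c)))   [R1 at 1]
2. cons(pair(cons(c, c), k(e, pair(pair(c, e), cons(e, e)))), cons(cons(c, e), cons(c, c)))  →  cons(pair(cons(c, c), e), cons(cons(c, e), cons(c, c)))   [R4 at 1.2]

Reduce t₂ = cons(pair(k(cons(c, c), cons(cons(c, c), c)), e), cons(cons(c, k(pair(c, cons(c, c)), cons(e, pair(e, e)))), cons(c, c))):
1. cons(pair(k(cons(c, c), cons(cons(c, c), c)), e), cons(cons(c, k(pair(c, cons(c, c)), cons(e, pair(e, e)))), cons(c, c)))  →  cons(pair(cons(c, c), e), cons(cons(c, k(pair(c, cons(c, c)), cons(e, pair(e, e)))), cons(c, c)))   [R7 at 1.1]
2. cons(pair(cons(c, c), e), cons(cons(c, k(pair(c, cons(c, c)), cons(e, pair(e, e)))), cons(c, c)))  →  cons(pair(cons(c, c), e), cons(cons(c, e), cons(c, c)))   [R6 at 2.1.2]

yes — NF(t₁) = cons(pair(cons(c, c), e), cons(cons(c, e), cons(c, c))), NF(t₂) = cons(pair(cons(c, c), e), cons(cons(c, e), cons(c, c)))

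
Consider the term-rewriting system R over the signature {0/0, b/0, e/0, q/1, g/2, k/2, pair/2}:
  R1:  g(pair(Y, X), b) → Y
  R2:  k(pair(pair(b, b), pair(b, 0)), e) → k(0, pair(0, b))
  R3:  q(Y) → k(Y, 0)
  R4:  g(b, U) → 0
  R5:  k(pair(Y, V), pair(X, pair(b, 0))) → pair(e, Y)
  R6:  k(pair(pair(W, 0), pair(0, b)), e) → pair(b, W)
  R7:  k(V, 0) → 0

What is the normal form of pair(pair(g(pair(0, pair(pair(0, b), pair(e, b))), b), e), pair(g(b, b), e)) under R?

pair(pair(0, e), pair(0, e))

1. pair(pair(g(pair(0, pair(pair(0, b), pair(e, b))), b), e), pair(g(b, b), e))  →  pair(pair(0, e), pair(g(b, b), e))   [R1 at 1.1]
2. pair(pair(0, e), pair(g(b, b), e))  →  pair(pair(0, e), pair(0, e))   [R4 at 2.1]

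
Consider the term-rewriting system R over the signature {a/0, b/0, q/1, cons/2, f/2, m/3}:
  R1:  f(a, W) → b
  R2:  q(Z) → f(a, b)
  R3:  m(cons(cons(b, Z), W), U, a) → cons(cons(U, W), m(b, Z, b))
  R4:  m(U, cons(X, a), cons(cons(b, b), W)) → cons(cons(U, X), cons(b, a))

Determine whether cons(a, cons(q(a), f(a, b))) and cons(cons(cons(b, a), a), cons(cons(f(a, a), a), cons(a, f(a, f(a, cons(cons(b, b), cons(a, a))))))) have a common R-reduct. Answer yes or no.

no — NF(t₁) = cons(a, cons(b, b)), NF(t₂) = cons(cons(cons(b, a), a), cons(cons(b, a), cons(a, b)))

Reduce t₁ = cons(a, cons(q(a), f(a, b))):
1. cons(a, cons(q(a), f(a, b)))  →  cons(a, cons(f(a, b), f(a, b)))   [R2 at 2.1]
2. cons(a, cons(f(a, b), f(a, b)))  →  cons(a, cons(b, f(a, b)))   [R1 at 2.1]
3. cons(a, cons(b, f(a, b)))  →  cons(a, cons(b, b))   [R1 at 2.2]

Reduce t₂ = cons(cons(cons(b, a), a), cons(cons(f(a, a), a), cons(a, f(a, f(a, cons(cons(b, b), cons(a, a))))))):
1. cons(cons(cons(b, a), a), cons(cons(f(a, a), a), cons(a, f(a, f(a, cons(cons(b, b), cons(a, a)))))))  →  cons(cons(cons(b, a), a), cons(cons(b, a), cons(a, f(a, f(a, cons(cons(b, b), cons(a, a)))))))   [R1 at 2.1.1]
2. cons(cons(cons(b, a), a), cons(cons(b, a), cons(a, f(a, f(a, cons(cons(b, b), cons(a, a)))))))  →  cons(cons(cons(b, a), a), cons(cons(b, a), cons(a, b)))   [R1 at 2.2.2]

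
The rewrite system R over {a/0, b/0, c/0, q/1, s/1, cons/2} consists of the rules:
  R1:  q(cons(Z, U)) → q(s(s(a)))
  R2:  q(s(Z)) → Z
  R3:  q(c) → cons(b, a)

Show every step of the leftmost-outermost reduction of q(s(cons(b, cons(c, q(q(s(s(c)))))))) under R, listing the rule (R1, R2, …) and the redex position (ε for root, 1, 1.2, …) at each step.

1. q(s(cons(b, cons(c, q(q(s(s(c))))))))  →  cons(b, cons(c, q(q(s(s(c))))))   [R2 at ε]
2. cons(b, cons(c, q(q(s(s(c))))))  →  cons(b, cons(c, q(s(c))))   [R2 at 2.2.1]
3. cons(b, cons(c, q(s(c))))  →  cons(b, cons(c, c))   [R2 at 2.2]

cons(b, cons(c, c))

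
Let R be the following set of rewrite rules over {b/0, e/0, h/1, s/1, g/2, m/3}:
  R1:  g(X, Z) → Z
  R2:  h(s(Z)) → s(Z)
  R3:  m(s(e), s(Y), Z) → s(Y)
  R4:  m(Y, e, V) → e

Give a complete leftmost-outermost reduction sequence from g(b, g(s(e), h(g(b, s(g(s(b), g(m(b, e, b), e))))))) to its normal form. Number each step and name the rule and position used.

1. g(b, g(s(e), h(g(b, s(g(s(b), g(m(b, e, b), e)))))))  →  g(s(e), h(g(b, s(g(s(b), g(m(b, e, b), e))))))   [R1 at ε]
2. g(s(e), h(g(b, s(g(s(b), g(m(b, e, b), e))))))  →  h(g(b, s(g(s(b), g(m(b, e, b), e)))))   [R1 at ε]
3. h(g(b, s(g(s(b), g(m(b, e, b), e)))))  →  h(s(g(s(b), g(m(b, e, b), e))))   [R1 at 1]
4. h(s(g(s(b), g(m(b, e, b), e))))  →  s(g(s(b), g(m(b, e, b), e)))   [R2 at ε]
5. s(g(s(b), g(m(b, e, b), e)))  →  s(g(m(b, e, b), e))   [R1 at 1]
6. s(g(m(b, e, b), e))  →  s(e)   [R1 at 1]

s(e)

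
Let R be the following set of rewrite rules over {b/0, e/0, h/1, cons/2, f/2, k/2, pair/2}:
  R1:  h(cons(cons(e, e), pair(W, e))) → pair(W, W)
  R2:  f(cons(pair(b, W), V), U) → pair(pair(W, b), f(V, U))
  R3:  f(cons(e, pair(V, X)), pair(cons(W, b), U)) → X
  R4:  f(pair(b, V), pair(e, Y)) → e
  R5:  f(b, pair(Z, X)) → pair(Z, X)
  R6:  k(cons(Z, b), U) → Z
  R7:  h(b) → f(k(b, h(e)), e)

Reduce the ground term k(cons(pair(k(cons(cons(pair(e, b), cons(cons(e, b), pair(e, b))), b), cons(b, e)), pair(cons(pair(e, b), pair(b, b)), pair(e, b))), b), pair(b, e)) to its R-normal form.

pair(cons(pair(e, b), cons(cons(e, b), pair(e, b))), pair(cons(pair(e, b), pair(b, b)), pair(e, b)))

1. k(cons(pair(k(cons(cons(pair(e, b), cons(cons(e, b), pair(e, b))), b), cons(b, e)), pair(cons(pair(e, b), pair(b, b)), pair(e, b))), b), pair(b, e))  →  pair(k(cons(cons(pair(e, b), cons(cons(e, b), pair(e, b))), b), cons(b, e)), pair(cons(pair(e, b), pair(b, b)), pair(e, b)))   [R6 at ε]
2. pair(k(cons(cons(pair(e, b), cons(cons(e, b), pair(e, b))), b), cons(b, e)), pair(cons(pair(e, b), pair(b, b)), pair(e, b)))  →  pair(cons(pair(e, b), cons(cons(e, b), pair(e, b))), pair(cons(pair(e, b), pair(b, b)), pair(e, b)))   [R6 at 1]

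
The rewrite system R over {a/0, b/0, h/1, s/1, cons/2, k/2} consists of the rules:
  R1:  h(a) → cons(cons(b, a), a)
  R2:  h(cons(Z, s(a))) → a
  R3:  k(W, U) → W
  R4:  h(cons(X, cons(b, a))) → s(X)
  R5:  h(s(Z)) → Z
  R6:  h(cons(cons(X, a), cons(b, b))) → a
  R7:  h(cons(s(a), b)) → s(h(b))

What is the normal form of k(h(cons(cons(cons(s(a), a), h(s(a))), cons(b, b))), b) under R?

a

1. k(h(cons(cons(cons(s(a), a), h(s(a))), cons(b, b))), b)  →  h(cons(cons(cons(s(a), a), h(s(a))), cons(b, b)))   [R3 at ε]
2. h(cons(cons(cons(s(a), a), h(s(a))), cons(b, b)))  →  h(cons(cons(cons(s(a), a), a), cons(b, b)))   [R5 at 1.1.2]
3. h(cons(cons(cons(s(a), a), a), cons(b, b)))  →  a   [R6 at ε]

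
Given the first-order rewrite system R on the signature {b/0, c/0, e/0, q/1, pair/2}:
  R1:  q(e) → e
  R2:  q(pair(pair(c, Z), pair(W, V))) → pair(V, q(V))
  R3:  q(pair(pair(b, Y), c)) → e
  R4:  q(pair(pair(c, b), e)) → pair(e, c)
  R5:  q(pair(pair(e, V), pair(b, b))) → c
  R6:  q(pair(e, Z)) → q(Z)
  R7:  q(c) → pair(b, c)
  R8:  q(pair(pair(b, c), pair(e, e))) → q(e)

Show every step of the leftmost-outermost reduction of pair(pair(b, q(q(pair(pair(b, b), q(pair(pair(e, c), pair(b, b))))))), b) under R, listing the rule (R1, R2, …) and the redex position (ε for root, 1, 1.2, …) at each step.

pair(pair(b, e), b)

1. pair(pair(b, q(q(pair(pair(b, b), q(pair(pair(e, c), pair(b, b))))))), b)  →  pair(pair(b, q(q(pair(pair(b, b), c)))), b)   [R5 at 1.2.1.1.2]
2. pair(pair(b, q(q(pair(pair(b, b), c)))), b)  →  pair(pair(b, q(e)), b)   [R3 at 1.2.1]
3. pair(pair(b, q(e)), b)  →  pair(pair(b, e), b)   [R1 at 1.2]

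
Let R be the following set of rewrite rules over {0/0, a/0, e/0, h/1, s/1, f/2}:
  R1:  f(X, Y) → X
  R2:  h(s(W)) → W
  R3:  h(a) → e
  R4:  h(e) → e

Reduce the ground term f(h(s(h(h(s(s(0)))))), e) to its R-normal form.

1. f(h(s(h(h(s(s(0)))))), e)  →  h(s(h(h(s(s(0))))))   [R1 at ε]
2. h(s(h(h(s(s(0))))))  →  h(h(s(s(0))))   [R2 at ε]
3. h(h(s(s(0))))  →  h(s(0))   [R2 at 1]
4. h(s(0))  →  0   [R2 at ε]

0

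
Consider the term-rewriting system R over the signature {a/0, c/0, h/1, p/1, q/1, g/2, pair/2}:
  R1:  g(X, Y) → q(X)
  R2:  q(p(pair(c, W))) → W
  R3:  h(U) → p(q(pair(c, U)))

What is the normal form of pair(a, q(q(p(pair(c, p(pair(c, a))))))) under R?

1. pair(a, q(q(p(pair(c, p(pair(c, a)))))))  →  pair(a, q(p(pair(c, a))))   [R2 at 2.1]
2. pair(a, q(p(pair(c, a))))  →  pair(a, a)   [R2 at 2]

pair(a, a)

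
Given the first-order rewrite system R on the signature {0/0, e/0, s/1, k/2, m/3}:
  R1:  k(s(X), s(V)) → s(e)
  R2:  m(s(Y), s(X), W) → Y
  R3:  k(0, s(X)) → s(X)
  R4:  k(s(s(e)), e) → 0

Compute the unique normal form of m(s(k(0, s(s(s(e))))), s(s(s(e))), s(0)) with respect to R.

1. m(s(k(0, s(s(s(e))))), s(s(s(e))), s(0))  →  k(0, s(s(s(e))))   [R2 at ε]
2. k(0, s(s(s(e))))  →  s(s(s(e)))   [R3 at ε]

s(s(s(e)))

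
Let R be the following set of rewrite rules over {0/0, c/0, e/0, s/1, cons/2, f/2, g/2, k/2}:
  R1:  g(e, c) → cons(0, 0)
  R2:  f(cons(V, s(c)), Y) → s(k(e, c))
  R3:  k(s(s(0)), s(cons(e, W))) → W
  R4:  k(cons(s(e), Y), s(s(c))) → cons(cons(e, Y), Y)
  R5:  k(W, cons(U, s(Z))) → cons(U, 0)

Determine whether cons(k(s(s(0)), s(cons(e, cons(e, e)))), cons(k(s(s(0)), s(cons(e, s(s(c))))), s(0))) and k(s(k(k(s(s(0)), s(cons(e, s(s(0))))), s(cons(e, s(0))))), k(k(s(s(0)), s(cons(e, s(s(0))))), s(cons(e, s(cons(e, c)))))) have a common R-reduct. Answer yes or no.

no — NF(t₁) = cons(cons(e, e), cons(s(s(c)), s(0))), NF(t₂) = c

Reduce t₁ = cons(k(s(s(0)), s(cons(e, cons(e, e)))), cons(k(s(s(0)), s(cons(e, s(s(c))))), s(0))):
1. cons(k(s(s(0)), s(cons(e, cons(e, e)))), cons(k(s(s(0)), s(cons(e, s(s(c))))), s(0)))  →  cons(cons(e, e), cons(k(s(s(0)), s(cons(e, s(s(c))))), s(0)))   [R3 at 1]
2. cons(cons(e, e), cons(k(s(s(0)), s(cons(e, s(s(c))))), s(0)))  →  cons(cons(e, e), cons(s(s(c)), s(0)))   [R3 at 2.1]

Reduce t₂ = k(s(k(k(s(s(0)), s(cons(e, s(s(0))))), s(cons(e, s(0))))), k(k(s(s(0)), s(cons(e, s(s(0))))), s(cons(e, s(cons(e, c)))))):
1. k(s(k(k(s(s(0)), s(cons(e, s(s(0))))), s(cons(e, s(0))))), k(k(s(s(0)), s(cons(e, s(s(0))))), s(cons(e, s(cons(e, c))))))  →  k(s(k(s(s(0)), s(cons(e, s(0))))), k(k(s(s(0)), s(cons(e, s(s(0))))), s(cons(e, s(cons(e, c))))))   [R3 at 1.1.1]
2. k(s(k(s(s(0)), s(cons(e, s(0))))), k(k(s(s(0)), s(cons(e, s(s(0))))), s(cons(e, s(cons(e, c))))))  →  k(s(s(0)), k(k(s(s(0)), s(cons(e, s(s(0))))), s(cons(e, s(cons(e, c))))))   [R3 at 1.1]
3. k(s(s(0)), k(k(s(s(0)), s(cons(e, s(s(0))))), s(cons(e, s(cons(e, c))))))  →  k(s(s(0)), k(s(s(0)), s(cons(e, s(cons(e, c))))))   [R3 at 2.1]
4. k(s(s(0)), k(s(s(0)), s(cons(e, s(cons(e, c))))))  →  k(s(s(0)), s(cons(e, c)))   [R3 at 2]
5. k(s(s(0)), s(cons(e, c)))  →  c   [R3 at ε]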